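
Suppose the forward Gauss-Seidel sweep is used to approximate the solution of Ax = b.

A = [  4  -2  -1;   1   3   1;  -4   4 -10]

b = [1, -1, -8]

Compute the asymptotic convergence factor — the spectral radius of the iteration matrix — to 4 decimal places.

0.5537

Write A = D+L+U with D = diag(4, 3, -10).
Gauss-Seidel: T = -(D+L)⁻¹U, row 0 first, T[0,1] = -(-2)/(4) = +0.5000; later rows by forward substitution.
  T[0,:] = [+0.0000 +0.5000 +0.2500]
  T[1,:] = [+0.0000 -0.1667 -0.4167]
  T[2,:] = [+0.0000 -0.2667 -0.2667]
eigenvalue magnitudes: 0.5537, 0.1204, 0.0000.
ρ(T) = max|λ| = 0.5537; 0.5537 < 1 ⇒ converges.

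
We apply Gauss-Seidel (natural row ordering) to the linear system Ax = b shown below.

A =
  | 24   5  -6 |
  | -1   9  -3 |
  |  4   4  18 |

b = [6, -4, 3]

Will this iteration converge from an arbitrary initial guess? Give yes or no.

A = D + L + U where D = diag(24, 9, 18).
T_GS = -(D+L)⁻¹U: row 0 first, T[0,1] = -(5)/(24) = -0.2083; later rows by forward substitution.
  T[0,:] = [+0.0000 -0.2083 +0.2500]
  T[1,:] = [+0.0000 -0.0231 +0.3611]
  T[2,:] = [+0.0000 +0.0514 -0.1358]
|λ(T)| sorted: 0.2269, 0.0680, 0.0000.
spectral radius ρ = 0.2269; 0.2269 < 1 ⇒ converges.

yes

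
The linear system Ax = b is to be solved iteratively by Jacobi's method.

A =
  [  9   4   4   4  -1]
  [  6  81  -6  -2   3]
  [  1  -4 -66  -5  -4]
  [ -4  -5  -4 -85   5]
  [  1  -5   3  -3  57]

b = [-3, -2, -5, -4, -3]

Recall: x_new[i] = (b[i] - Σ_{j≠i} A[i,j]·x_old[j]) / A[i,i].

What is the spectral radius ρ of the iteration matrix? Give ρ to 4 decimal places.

0.2561

A = D + L + U where D = diag(9, 81, -66, -85, 57).
Jacobi T = -D⁻¹(L+U): T[2,0] = -(1)/(-66) = +0.0152; T[2,2] = 0.
  T[0,:] = [+0.0000  -0.4444  -0.4444  -0.4444  +0.1111]
  T[1,:] = [-0.0741  +0.0000  +0.0741  +0.0247  -0.0370]
  T[2,:] = [+0.0152  -0.0606  +0.0000  -0.0758  -0.0606]
  T[3,:] = [-0.0471  -0.0588  -0.0471  +0.0000  +0.0588]
  T[4,:] = [-0.0175  +0.0877  -0.0526  +0.0526  +0.0000]
eigenvalue magnitudes: 0.2561, 0.1657, 0.1657, 0.0495, 0.0266.
spectral radius ρ = 0.2561; 0.2561 < 1, so it converges for any x₀.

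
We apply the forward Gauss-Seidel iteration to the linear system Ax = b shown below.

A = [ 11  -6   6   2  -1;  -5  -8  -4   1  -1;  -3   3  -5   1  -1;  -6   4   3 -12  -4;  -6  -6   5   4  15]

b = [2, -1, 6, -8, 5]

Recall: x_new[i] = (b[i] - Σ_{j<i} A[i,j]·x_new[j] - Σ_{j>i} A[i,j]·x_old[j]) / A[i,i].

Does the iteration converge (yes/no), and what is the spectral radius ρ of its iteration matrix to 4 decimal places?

yes, ρ = 0.8967

Split A = D + L + U, D = diag(11, -8, -5, -12, 15).
T_GS = -(D+L)⁻¹U: row 0 first, T[0,2] = -(6)/(11) = -0.5455; later rows by forward substitution.
  T[0,:] = [+0.0000, +0.5455, -0.5455, -0.1818, +0.0909]
  T[1,:] = [+0.0000, -0.3409, -0.1591, +0.2386, -0.1818]
  T[2,:] = [+0.0000, -0.5318, +0.2318, +0.4523, -0.3636]
  T[3,:] = [+0.0000, -0.5193, +0.2777, +0.2835, -0.5303]
  T[4,:] = [+0.0000, +0.3976, -0.4331, -0.2036, +0.2263]
|eigenvalues of T|: 0.8967, 0.2429, 0.1827, 0.1827, 0.0000.
ρ = 0.8967; 0.8967 < 1: convergent.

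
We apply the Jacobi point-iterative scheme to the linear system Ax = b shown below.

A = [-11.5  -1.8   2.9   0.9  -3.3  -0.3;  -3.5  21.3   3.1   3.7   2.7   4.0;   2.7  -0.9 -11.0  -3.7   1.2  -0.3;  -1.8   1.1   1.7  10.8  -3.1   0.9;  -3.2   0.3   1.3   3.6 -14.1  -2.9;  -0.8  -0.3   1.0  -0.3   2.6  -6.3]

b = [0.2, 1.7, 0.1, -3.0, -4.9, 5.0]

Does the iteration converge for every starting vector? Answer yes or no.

Split A = D + L + U, D = diag(-11.5, 21.3, -11, 10.8, -14.1, -6.3).
Jacobi: T = -D⁻¹(L+U), T[4,5] = -(-2.9)/(-14.1) = -0.2057; T[4,4] = 0.
  T[0,:] = [+0.0000, -0.1565, +0.2522, +0.0783, -0.2870, -0.0261]
  T[1,:] = [+0.1643, +0.0000, -0.1455, -0.1737, -0.1268, -0.1878]
  T[2,:] = [+0.2455, -0.0818, +0.0000, -0.3364, +0.1091, -0.0273]
  T[3,:] = [+0.1667, -0.1019, -0.1574, +0.0000, +0.2870, -0.0833]
  T[4,:] = [-0.2270, +0.0213, +0.0922, +0.2553, +0.0000, -0.2057]
  T[5,:] = [-0.1270, -0.0476, +0.1587, -0.0476, +0.4127, +0.0000]
|λ(T)| sorted: 0.6174, 0.3089, 0.2744, 0.2744, 0.1443, 0.0741.
ρ(T) = max|λ| = 0.6174; 0.6174 < 1: convergent.

yes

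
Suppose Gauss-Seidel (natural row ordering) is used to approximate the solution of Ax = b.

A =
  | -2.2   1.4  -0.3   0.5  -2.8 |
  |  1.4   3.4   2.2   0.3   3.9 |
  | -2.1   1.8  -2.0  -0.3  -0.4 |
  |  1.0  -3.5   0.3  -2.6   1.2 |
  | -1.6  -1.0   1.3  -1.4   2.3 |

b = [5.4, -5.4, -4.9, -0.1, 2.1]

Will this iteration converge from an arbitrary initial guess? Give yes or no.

no

Split A = D + L + U, D = diag(-2.2, 3.4, -2, -2.6, 2.3).
GS T = -(D+L)⁻¹U: row 0 first, T[0,2] = -(-0.3)/(-2.2) = -0.1364; later rows by forward substitution.
  T[0,:] = [+0.0000  +0.6364  -0.1364  +0.2273  -1.2727]
  T[1,:] = [+0.0000  -0.2620  -0.5909  -0.1818  -0.6230]
  T[2,:] = [+0.0000  -0.9040  -0.3886  -0.5523  +0.5757]
  T[3,:] = [+0.0000  +0.4932  +0.6982  +0.2684  +0.8771]
  T[4,:] = [+0.0000  +1.1399  +0.2929  +0.5546  -0.9477]
eigenvalue magnitudes: 1.1829, 0.3778, 0.3778, 0.1175, 0.0000.
ρ(T) = max|λ| = 1.1829; 1.1829 > 1 ⇒ diverges.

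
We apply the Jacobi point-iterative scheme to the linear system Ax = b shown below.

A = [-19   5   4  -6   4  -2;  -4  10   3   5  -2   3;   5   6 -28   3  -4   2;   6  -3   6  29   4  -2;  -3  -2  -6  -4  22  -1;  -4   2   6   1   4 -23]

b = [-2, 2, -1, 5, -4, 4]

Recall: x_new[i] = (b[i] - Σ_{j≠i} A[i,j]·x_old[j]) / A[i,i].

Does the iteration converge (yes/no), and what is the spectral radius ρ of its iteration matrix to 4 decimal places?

yes, ρ = 0.5734

Diagonal D = diag(-19, 10, -28, 29, 22, -23); L, U strict lower/upper.
Jacobi T = -D⁻¹(L+U): T[1,4] = -(-2)/(10) = +0.2000; T[1,1] = 0.
  T[0,:] = [+0.0000  +0.2632  +0.2105  -0.3158  +0.2105  -0.1053]
  T[1,:] = [+0.4000  +0.0000  -0.3000  -0.5000  +0.2000  -0.3000]
  T[2,:] = [+0.1786  +0.2143  +0.0000  +0.1071  -0.1429  +0.0714]
  T[3,:] = [-0.2069  +0.1034  -0.2069  +0.0000  -0.1379  +0.0690]
  T[4,:] = [+0.1364  +0.0909  +0.2727  +0.1818  +0.0000  +0.0455]
  T[5,:] = [-0.1739  +0.0870  +0.2609  +0.0435  +0.1739  +0.0000]
|roots of det(T-λI)|: 0.5734, 0.4211, 0.4211, 0.3880, 0.0380, 0.0380.
spectral radius ρ = 0.5734; 0.5734 < 1: convergent.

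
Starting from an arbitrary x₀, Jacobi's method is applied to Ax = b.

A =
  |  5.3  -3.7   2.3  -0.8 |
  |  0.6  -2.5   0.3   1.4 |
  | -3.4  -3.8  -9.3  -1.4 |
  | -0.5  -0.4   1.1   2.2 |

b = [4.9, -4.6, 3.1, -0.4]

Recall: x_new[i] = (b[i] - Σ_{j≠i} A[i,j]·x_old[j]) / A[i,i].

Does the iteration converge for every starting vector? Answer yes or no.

yes

A = D + L + U where D = diag(5.3, -2.5, -9.3, 2.2).
T_J = -D⁻¹(L+U): T[2,3] = -(-1.4)/(-9.3) = -0.1505; T[2,2] = 0.
  T[0,:] = [+0.0000  +0.6981  -0.4340  +0.1509]
  T[1,:] = [+0.2400  +0.0000  +0.1200  +0.5600]
  T[2,:] = [-0.3656  -0.4086  +0.0000  -0.1505]
  T[3,:] = [+0.2273  +0.1818  -0.5000  +0.0000]
|eigenvalues of T|: 0.9252, 0.5082, 0.3944, 0.3944.
ρ = 0.9252; 0.9252 < 1 ⇒ converges.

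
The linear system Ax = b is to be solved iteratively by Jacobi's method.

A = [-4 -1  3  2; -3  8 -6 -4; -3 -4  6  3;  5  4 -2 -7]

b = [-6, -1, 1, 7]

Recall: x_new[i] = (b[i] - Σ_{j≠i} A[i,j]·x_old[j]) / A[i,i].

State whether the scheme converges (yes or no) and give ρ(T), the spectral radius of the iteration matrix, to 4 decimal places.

no, ρ = 1.3940

Split A = D + L + U, D = diag(-4, 8, 6, -7).
T_J = -D⁻¹(L+U): T[2,3] = -(3)/(6) = -0.5000; T[2,2] = 0.
  T[0,:] = [+0.0000  -0.2500  +0.7500  +0.5000]
  T[1,:] = [+0.3750  +0.0000  +0.7500  +0.5000]
  T[2,:] = [+0.5000  +0.6667  +0.0000  -0.5000]
  T[3,:] = [+0.7143  +0.5714  -0.2857  +0.0000]
moduli |λ_i(T)| = 1.3940, 1.0083, 0.4162, 0.0305.
ρ(T) = max|λ| = 1.3940; 1.3940 > 1 ⇒ diverges.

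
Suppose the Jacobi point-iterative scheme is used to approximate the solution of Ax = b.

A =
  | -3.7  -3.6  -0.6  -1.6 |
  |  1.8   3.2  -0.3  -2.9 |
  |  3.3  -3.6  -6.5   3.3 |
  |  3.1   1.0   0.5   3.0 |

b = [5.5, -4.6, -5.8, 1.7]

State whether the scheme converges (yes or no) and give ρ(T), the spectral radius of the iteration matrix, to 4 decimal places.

Split A = D + L + U, D = diag(-3.7, 3.2, -6.5, 3).
Jacobi T = -D⁻¹(L+U): T[0,2] = -(-0.6)/(-3.7) = -0.1622; T[0,0] = 0.
  T[0,:] = [+0.0000, -0.9730, -0.1622, -0.4324]
  T[1,:] = [-0.5625, +0.0000, +0.0938, +0.9062]
  T[2,:] = [+0.5077, -0.5538, +0.0000, +0.5077]
  T[3,:] = [-1.0333, -0.3333, -0.1667, +0.0000]
|eigenvalues of T|: 1.1584, 0.8673, 0.8673, 0.1112.
spectral radius ρ = 1.1584; 1.1584 > 1: divergent.

no, ρ = 1.1584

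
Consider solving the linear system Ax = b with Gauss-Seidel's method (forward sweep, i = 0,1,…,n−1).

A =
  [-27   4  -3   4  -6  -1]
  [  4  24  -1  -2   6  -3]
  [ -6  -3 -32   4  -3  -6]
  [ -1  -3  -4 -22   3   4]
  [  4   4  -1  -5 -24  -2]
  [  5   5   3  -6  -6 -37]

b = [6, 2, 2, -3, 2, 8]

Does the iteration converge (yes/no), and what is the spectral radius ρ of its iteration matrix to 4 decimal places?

yes, ρ = 0.2223

Split A = D + L + U, D = diag(-27, 24, -32, -22, -24, -37).
T_GS = -(D+L)⁻¹U: row 0 first, T[0,3] = -(4)/(-27) = +0.1481; later rows by forward substitution.
  T[0,:] = [+0.0000  +0.1481  -0.1111  +0.1481  -0.2222  -0.0370]
  T[1,:] = [+0.0000  -0.0247  +0.0602  +0.0586  -0.2130  +0.1312]
  T[2,:] = [+0.0000  -0.0255  +0.0152  +0.0917  -0.0321  -0.1929]
  T[3,:] = [+0.0000  +0.0013  -0.0059  -0.0314  +0.1813  +0.2007]
  T[4,:] = [+0.0000  +0.0214  -0.0079  +0.0372  -0.1090  -0.1014]
  T[5,:] = [+0.0000  +0.0109  -0.0034  +0.0344  -0.0731  -0.0190]
moduli |λ_i(T)| = 0.2223, 0.0717, 0.0648, 0.0648, 0.0177, 0.0000.
spectral radius ρ = 0.2223; 0.2223 < 1: convergent.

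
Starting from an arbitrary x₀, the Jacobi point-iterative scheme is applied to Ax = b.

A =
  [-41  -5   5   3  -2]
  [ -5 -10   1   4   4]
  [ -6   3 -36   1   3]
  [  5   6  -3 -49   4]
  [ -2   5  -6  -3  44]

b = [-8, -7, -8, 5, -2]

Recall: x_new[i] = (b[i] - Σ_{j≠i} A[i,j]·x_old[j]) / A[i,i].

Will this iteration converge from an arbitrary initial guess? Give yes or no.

A = D + L + U where D = diag(-41, -10, -36, -49, 44).
Jacobi T = -D⁻¹(L+U): T[4,2] = -(-6)/(44) = +0.1364; T[4,4] = 0.
  T[0,:] = [+0.0000  -0.1220  +0.1220  +0.0732  -0.0488]
  T[1,:] = [-0.5000  +0.0000  +0.1000  +0.4000  +0.4000]
  T[2,:] = [-0.1667  +0.0833  +0.0000  +0.0278  +0.0833]
  T[3,:] = [+0.1020  +0.1224  -0.0612  +0.0000  +0.0816]
  T[4,:] = [+0.0455  -0.1136  +0.1364  +0.0682  +0.0000]
|eigenvalues of T|: 0.3533, 0.2001, 0.1292, 0.1292, 0.0393.
spectral radius ρ = 0.3533; 0.3533 < 1 ⇒ converges.

yes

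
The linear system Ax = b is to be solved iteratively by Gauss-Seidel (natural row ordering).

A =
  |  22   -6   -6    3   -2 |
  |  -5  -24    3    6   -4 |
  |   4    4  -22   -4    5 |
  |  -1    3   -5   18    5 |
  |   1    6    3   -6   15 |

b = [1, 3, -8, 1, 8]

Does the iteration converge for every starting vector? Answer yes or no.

yes

Let D = diag(22, -24, -22, 18, 15); L, U the strict triangles.
T_GS = -(D+L)⁻¹U: row 0 first, T[0,4] = -(-2)/(22) = +0.0909; later rows by forward substitution.
  T[0,:] = [+0.0000, +0.2727, +0.2727, -0.1364, +0.0909]
  T[1,:] = [+0.0000, -0.0568, +0.0682, +0.2784, -0.1856]
  T[2,:] = [+0.0000, +0.0393, +0.0620, -0.1560, +0.2101]
  T[3,:] = [+0.0000, +0.0355, +0.0210, -0.0973, -0.1834]
  T[4,:] = [+0.0000, +0.0109, -0.0494, -0.1100, -0.0472]
|eigenvalues of T|: 0.2450, 0.1177, 0.1177, 0.0338, 0.0000.
ρ(T) = max|λ| = 0.2450; 0.2450 < 1: convergent.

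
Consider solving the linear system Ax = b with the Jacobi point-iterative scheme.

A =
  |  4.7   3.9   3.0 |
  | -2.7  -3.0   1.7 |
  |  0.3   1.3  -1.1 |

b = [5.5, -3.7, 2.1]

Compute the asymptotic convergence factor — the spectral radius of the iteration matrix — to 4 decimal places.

Let D = diag(4.7, -3, -1.1); L, U the strict triangles.
T_J = -D⁻¹(L+U): T[1,0] = -(-2.7)/(-3) = -0.9000; T[1,1] = 0.
  T[0,:] = [+0.0000 -0.8298 -0.6383]
  T[1,:] = [-0.9000 +0.0000 +0.5667]
  T[2,:] = [+0.2727 +1.1818 +0.0000]
eigenvalue magnitudes: 1.2918, 0.6529, 0.6529.
ρ = 1.2918; 1.2918 > 1: divergent.

1.2918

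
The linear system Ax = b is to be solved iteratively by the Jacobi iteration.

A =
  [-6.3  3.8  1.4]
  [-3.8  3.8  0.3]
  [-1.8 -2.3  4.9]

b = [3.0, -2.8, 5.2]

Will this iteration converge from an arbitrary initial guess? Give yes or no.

Split A = D + L + U, D = diag(-6.3, 3.8, 4.9).
T_J = -D⁻¹(L+U): T[0,1] = -(3.8)/(-6.3) = +0.6032; T[0,0] = 0.
  T[0,:] = [+0.0000  +0.6032  +0.2222]
  T[1,:] = [+1.0000  +0.0000  -0.0789]
  T[2,:] = [+0.3673  +0.4694  +0.0000]
|roots of det(T-λI)|: 0.8649, 0.7268, 0.1381.
spectral radius ρ = 0.8649; 0.8649 < 1 ⇒ converges.

yes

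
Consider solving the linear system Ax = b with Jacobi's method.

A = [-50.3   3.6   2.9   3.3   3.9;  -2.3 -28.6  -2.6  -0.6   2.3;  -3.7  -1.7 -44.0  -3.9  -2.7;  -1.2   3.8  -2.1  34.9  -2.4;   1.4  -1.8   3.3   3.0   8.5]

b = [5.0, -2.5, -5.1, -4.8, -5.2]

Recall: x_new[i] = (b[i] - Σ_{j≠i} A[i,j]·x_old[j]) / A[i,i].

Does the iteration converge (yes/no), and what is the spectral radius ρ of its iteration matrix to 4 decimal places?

yes, ρ = 0.2205

Split A = D + L + U, D = diag(-50.3, -28.6, -44, 34.9, 8.5).
Jacobi T = -D⁻¹(L+U): T[2,0] = -(-3.7)/(-44) = -0.0841; T[2,2] = 0.
  T[0,:] = [+0.0000 +0.0716 +0.0577 +0.0656 +0.0775]
  T[1,:] = [-0.0804 +0.0000 -0.0909 -0.0210 +0.0804]
  T[2,:] = [-0.0841 -0.0386 +0.0000 -0.0886 -0.0614]
  T[3,:] = [+0.0344 -0.1089 +0.0602 +0.0000 +0.0688]
  T[4,:] = [-0.1647 +0.2118 -0.3882 -0.3529 +0.0000]
moduli |λ_i(T)| = 0.2205, 0.1793, 0.1793, 0.1026, 0.1026.
ρ = 0.2205; 0.2205 < 1: convergent.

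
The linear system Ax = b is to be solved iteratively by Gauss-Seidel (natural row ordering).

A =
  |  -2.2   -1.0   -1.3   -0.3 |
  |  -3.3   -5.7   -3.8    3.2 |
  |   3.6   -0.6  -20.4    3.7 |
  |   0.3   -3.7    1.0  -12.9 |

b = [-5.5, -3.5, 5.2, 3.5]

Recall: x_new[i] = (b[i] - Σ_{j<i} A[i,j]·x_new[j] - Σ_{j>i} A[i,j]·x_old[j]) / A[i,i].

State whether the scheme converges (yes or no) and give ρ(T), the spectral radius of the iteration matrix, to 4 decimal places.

yes, ρ = 0.1966

Diagonal D = diag(-2.2, -5.7, -20.4, -12.9); L, U strict lower/upper.
T_GS = -(D+L)⁻¹U: row 0 first, T[0,2] = -(-1.3)/(-2.2) = -0.5909; later rows by forward substitution.
  T[0,:] = [+0.0000 -0.4545 -0.5909 -0.1364]
  T[1,:] = [+0.0000 +0.2632 -0.3246 +0.6404]
  T[2,:] = [+0.0000 -0.0880 -0.0947 +0.1385]
  T[3,:] = [+0.0000 -0.0929 +0.0720 -0.1761]
moduli |λ_i(T)| = 0.1966, 0.1648, 0.0395, 0.0000.
ρ = 0.1966; 0.1966 < 1 ⇒ converges.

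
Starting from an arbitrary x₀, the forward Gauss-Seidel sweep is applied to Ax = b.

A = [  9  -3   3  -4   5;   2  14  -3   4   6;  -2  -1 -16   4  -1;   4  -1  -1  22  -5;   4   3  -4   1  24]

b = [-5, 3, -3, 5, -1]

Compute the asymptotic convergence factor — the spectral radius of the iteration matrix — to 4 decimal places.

Let D = diag(9, 14, -16, 22, 24); L, U the strict triangles.
GS T = -(D+L)⁻¹U: row 0 first, T[0,4] = -(5)/(9) = -0.5556; later rows by forward substitution.
  T[0,:] = [+0.0000  +0.3333  -0.3333  +0.4444  -0.5556]
  T[1,:] = [+0.0000  -0.0476  +0.2619  -0.3492  -0.3492]
  T[2,:] = [+0.0000  -0.0387  +0.0253  +0.2163  +0.0288]
  T[3,:] = [+0.0000  -0.0645  +0.0737  -0.0869  +0.3137]
  T[4,:] = [+0.0000  -0.0534  +0.0240  +0.0092  +0.1280]
|λ(T)| sorted: 0.2585, 0.1690, 0.1690, 0.0916, 0.0000.
spectral radius ρ = 0.2585; 0.2585 < 1: convergent.

0.2585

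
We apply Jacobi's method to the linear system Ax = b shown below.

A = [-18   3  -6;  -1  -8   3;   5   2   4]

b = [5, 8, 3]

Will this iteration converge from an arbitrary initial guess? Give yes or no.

Write A = D+L+U with D = diag(-18, -8, 4).
Jacobi: T = -D⁻¹(L+U), T[2,1] = -(2)/(4) = -0.5000; T[2,2] = 0.
  T[0,:] = [+0.0000  +0.1667  -0.3333]
  T[1,:] = [-0.1250  +0.0000  +0.3750]
  T[2,:] = [-1.2500  -0.5000  +0.0000]
|λ(T)| sorted: 0.6090, 0.4031, 0.4031.
ρ = 0.6090; 0.6090 < 1: convergent.

yes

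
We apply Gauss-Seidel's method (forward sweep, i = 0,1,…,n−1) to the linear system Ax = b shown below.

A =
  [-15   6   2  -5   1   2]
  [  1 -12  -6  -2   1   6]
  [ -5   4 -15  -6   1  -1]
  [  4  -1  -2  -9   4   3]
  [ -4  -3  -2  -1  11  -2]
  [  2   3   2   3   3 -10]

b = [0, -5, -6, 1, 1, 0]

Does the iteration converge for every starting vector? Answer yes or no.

yes

Write A = D+L+U with D = diag(-15, -12, -15, -9, 11, -10).
GS T = -(D+L)⁻¹U: row 0 first, T[0,1] = -(6)/(-15) = +0.4000; later rows by forward substitution.
  T[0,:] = [+0.0000, +0.4000, +0.1333, -0.3333, +0.0667, +0.1333]
  T[1,:] = [+0.0000, +0.0333, -0.4889, -0.1944, +0.0889, +0.5111]
  T[2,:] = [+0.0000, -0.1244, -0.1748, -0.3407, +0.0681, +0.0252]
  T[3,:] = [+0.0000, +0.2017, +0.1524, -0.0508, +0.4491, +0.3302]
  T[4,:] = [+0.0000, +0.1503, -0.1028, -0.2408, +0.1017, +0.4043]
  T[5,:] = [+0.0000, +0.1707, -0.1401, -0.2806, +0.2189, +0.4054]
|roots of det(T-λI)|: 0.5331, 0.3603, 0.3603, 0.2496, 0.0749, 0.0000.
spectral radius ρ = 0.5331; 0.5331 < 1 ⇒ converges.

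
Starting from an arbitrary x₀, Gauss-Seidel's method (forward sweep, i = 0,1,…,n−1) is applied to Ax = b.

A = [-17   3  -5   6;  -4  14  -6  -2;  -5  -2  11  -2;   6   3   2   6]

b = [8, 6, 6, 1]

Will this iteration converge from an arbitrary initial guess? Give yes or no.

Split A = D + L + U, D = diag(-17, 14, 11, 6).
GS T = -(D+L)⁻¹U: row 0 first, T[0,3] = -(6)/(-17) = +0.3529; later rows by forward substitution.
  T[0,:] = [+0.0000 +0.1765 -0.2941 +0.3529]
  T[1,:] = [+0.0000 +0.0504 +0.3445 +0.2437]
  T[2,:] = [+0.0000 +0.0894 -0.0710 +0.3866]
  T[3,:] = [+0.0000 -0.2315 +0.1455 -0.6036]
|roots of det(T-λI)|: 0.6853, 0.1417, 0.1417, 0.0000.
spectral radius ρ = 0.6853; 0.6853 < 1 ⇒ converges.

yes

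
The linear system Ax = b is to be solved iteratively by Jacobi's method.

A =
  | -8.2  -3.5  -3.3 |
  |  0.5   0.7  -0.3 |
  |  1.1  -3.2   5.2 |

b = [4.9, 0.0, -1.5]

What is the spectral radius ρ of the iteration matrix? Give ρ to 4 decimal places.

Diagonal D = diag(-8.2, 0.7, 5.2); L, U strict lower/upper.
T_J = -D⁻¹(L+U): T[2,0] = -(1.1)/(5.2) = -0.2115; T[2,2] = 0.
  T[0,:] = [+0.0000  -0.4268  -0.4024]
  T[1,:] = [-0.7143  +0.0000  +0.4286]
  T[2,:] = [-0.2115  +0.6154  +0.0000]
eigenvalue magnitudes: 0.9398, 0.4790, 0.4790.
spectral radius ρ = 0.9398; 0.9398 < 1: convergent.

0.9398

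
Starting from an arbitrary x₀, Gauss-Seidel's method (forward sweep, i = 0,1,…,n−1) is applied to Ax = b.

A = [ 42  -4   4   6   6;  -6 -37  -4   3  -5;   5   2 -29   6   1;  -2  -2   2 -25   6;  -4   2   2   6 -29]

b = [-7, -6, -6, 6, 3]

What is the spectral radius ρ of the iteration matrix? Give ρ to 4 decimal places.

Split A = D + L + U, D = diag(42, -37, -29, -25, -29).
Gauss-Seidel: T = -(D+L)⁻¹U, row 0 first, T[0,4] = -(6)/(42) = -0.1429; later rows by forward substitution.
  T[0,:] = [+0.0000  +0.0952  -0.0952  -0.1429  -0.1429]
  T[1,:] = [+0.0000  -0.0154  -0.0927  +0.1042  -0.1120]
  T[2,:] = [+0.0000  +0.0154  -0.0228  +0.1895  +0.0021]
  T[3,:] = [+0.0000  -0.0052  +0.0132  +0.0182  +0.2606]
  T[4,:] = [+0.0000  -0.0142  +0.0079  +0.0437  +0.0660]
moduli |λ_i(T)| = 0.1699, 0.1058, 0.0626, 0.0626, 0.0000.
ρ = 0.1699; 0.1699 < 1, so it converges for any x₀.

0.1699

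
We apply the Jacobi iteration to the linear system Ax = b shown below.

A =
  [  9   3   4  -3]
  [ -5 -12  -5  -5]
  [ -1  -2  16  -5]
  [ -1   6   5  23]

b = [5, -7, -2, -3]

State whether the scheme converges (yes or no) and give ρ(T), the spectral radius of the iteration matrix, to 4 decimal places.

Let D = diag(9, -12, 16, 23); L, U the strict triangles.
T_J = -D⁻¹(L+U): T[0,2] = -(4)/(9) = -0.4444; T[0,0] = 0.
  T[0,:] = [+0.0000  -0.3333  -0.4444  +0.3333]
  T[1,:] = [-0.4167  +0.0000  -0.4167  -0.4167]
  T[2,:] = [+0.0625  +0.1250  +0.0000  +0.3125]
  T[3,:] = [+0.0435  -0.2609  -0.2174  +0.0000]
moduli |λ_i(T)| = 0.5675, 0.4265, 0.4265, 0.0500.
ρ(T) = max|λ| = 0.5675; 0.5675 < 1 ⇒ converges.

yes, ρ = 0.5675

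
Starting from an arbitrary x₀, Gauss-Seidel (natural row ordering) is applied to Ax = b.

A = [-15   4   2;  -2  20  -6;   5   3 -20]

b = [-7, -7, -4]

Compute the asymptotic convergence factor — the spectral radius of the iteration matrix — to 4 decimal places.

Write A = D+L+U with D = diag(-15, 20, -20).
T_GS = -(D+L)⁻¹U: row 0 first, T[0,2] = -(2)/(-15) = +0.1333; later rows by forward substitution.
  T[0,:] = [+0.0000  +0.2667  +0.1333]
  T[1,:] = [+0.0000  +0.0267  +0.3133]
  T[2,:] = [+0.0000  +0.0707  +0.0803]
|roots of det(T-λI)|: 0.2047, 0.0977, 0.0000.
ρ(T) = max|λ| = 0.2047; 0.2047 < 1: convergent.

0.2047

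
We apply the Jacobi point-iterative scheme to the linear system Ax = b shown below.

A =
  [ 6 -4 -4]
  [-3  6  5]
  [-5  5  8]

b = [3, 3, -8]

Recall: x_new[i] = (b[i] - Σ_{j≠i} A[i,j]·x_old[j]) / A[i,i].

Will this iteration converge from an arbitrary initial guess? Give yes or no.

Split A = D + L + U, D = diag(6, 6, 8).
Jacobi: T = -D⁻¹(L+U), T[1,2] = -(5)/(6) = -0.8333; T[1,1] = 0.
  T[0,:] = [+0.0000 +0.6667 +0.6667]
  T[1,:] = [+0.5000 +0.0000 -0.8333]
  T[2,:] = [+0.6250 -0.6250 +0.0000]
eigenvalue magnitudes: 1.3028, 0.6530, 0.6530.
spectral radius ρ = 1.3028; 1.3028 > 1 ⇒ diverges.

no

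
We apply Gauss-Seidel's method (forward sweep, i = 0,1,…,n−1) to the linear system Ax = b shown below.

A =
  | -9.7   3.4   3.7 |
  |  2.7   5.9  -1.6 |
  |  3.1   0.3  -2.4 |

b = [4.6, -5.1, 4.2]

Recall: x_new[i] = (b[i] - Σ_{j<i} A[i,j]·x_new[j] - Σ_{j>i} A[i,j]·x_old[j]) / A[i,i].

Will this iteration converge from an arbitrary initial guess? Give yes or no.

A = D + L + U where D = diag(-9.7, 5.9, -2.4).
T_GS = -(D+L)⁻¹U: row 0 first, T[0,1] = -(3.4)/(-9.7) = +0.3505; later rows by forward substitution.
  T[0,:] = [+0.0000 +0.3505 +0.3814]
  T[1,:] = [+0.0000 -0.1604 +0.0966]
  T[2,:] = [+0.0000 +0.4327 +0.5048]
|roots of det(T-λI)|: 0.5626, 0.2182, 0.0000.
ρ = 0.5626; 0.5626 < 1, so it converges for any x₀.

yes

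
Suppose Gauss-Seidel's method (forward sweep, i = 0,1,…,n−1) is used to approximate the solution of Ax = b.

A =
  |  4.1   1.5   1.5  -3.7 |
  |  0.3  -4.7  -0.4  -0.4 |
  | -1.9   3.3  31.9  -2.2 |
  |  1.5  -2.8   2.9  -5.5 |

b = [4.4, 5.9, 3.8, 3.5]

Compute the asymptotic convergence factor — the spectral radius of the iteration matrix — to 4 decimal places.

0.3265

Let D = diag(4.1, -4.7, 31.9, -5.5); L, U the strict triangles.
GS T = -(D+L)⁻¹U: row 0 first, T[0,1] = -(1.5)/(4.1) = -0.3659; later rows by forward substitution.
  T[0,:] = [+0.0000, -0.3659, -0.3659, +0.9024]
  T[1,:] = [+0.0000, -0.0234, -0.1085, -0.0275]
  T[2,:] = [+0.0000, -0.0194, -0.0106, +0.1256]
  T[3,:] = [+0.0000, -0.0981, -0.0501, +0.3263]
eigenvalue magnitudes: 0.3265, 0.0424, 0.0424, 0.0000.
ρ = 0.3265; 0.3265 < 1 ⇒ converges.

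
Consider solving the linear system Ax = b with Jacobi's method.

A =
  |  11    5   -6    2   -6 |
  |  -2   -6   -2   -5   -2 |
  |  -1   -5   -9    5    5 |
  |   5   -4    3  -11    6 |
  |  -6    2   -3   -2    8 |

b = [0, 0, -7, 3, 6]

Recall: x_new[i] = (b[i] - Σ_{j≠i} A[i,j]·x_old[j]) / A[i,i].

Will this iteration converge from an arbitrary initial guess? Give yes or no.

no

Diagonal D = diag(11, -6, -9, -11, 8); L, U strict lower/upper.
Jacobi T = -D⁻¹(L+U): T[2,0] = -(-1)/(-9) = -0.1111; T[2,2] = 0.
  T[0,:] = [+0.0000  -0.4545  +0.5455  -0.1818  +0.5455]
  T[1,:] = [-0.3333  +0.0000  -0.3333  -0.8333  -0.3333]
  T[2,:] = [-0.1111  -0.5556  +0.0000  +0.5556  +0.5556]
  T[3,:] = [+0.4545  -0.3636  +0.2727  +0.0000  +0.5455]
  T[4,:] = [+0.7500  -0.2500  +0.3750  +0.2500  +0.0000]
eigenvalue magnitudes: 1.6055, 0.7093, 0.5125, 0.5125, 0.3670.
ρ(T) = max|λ| = 1.6055; 1.6055 > 1, so it fails to converge.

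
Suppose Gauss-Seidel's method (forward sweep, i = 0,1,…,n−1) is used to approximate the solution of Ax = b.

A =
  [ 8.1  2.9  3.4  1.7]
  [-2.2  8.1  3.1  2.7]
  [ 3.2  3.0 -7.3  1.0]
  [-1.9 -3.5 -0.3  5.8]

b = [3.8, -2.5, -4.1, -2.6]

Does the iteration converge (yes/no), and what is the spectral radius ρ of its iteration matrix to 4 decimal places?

Write A = D+L+U with D = diag(8.1, 8.1, -7.3, 5.8).
T_GS = -(D+L)⁻¹U: row 0 first, T[0,3] = -(1.7)/(8.1) = -0.2099; later rows by forward substitution.
  T[0,:] = [+0.0000 -0.3580 -0.4198 -0.2099]
  T[1,:] = [+0.0000 -0.0972 -0.4967 -0.3903]
  T[2,:] = [+0.0000 -0.1969 -0.3881 -0.1154]
  T[3,:] = [+0.0000 -0.1861 -0.4573 -0.3103]
eigenvalue magnitudes: 0.8288, 0.1043, 0.0711, 0.0000.
spectral radius ρ = 0.8288; 0.8288 < 1, so it converges for any x₀.

yes, ρ = 0.8288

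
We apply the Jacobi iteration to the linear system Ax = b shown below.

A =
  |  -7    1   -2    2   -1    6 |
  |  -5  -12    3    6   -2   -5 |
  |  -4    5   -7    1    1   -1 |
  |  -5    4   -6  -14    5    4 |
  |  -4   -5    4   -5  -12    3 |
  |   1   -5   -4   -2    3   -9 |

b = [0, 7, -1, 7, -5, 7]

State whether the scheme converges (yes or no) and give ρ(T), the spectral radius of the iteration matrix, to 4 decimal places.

A = D + L + U where D = diag(-7, -12, -7, -14, -12, -9).
Jacobi T = -D⁻¹(L+U): T[0,5] = -(6)/(-7) = +0.8571; T[0,0] = 0.
  T[0,:] = [+0.0000, +0.1429, -0.2857, +0.2857, -0.1429, +0.8571]
  T[1,:] = [-0.4167, +0.0000, +0.2500, +0.5000, -0.1667, -0.4167]
  T[2,:] = [-0.5714, +0.7143, +0.0000, +0.1429, +0.1429, -0.1429]
  T[3,:] = [-0.3571, +0.2857, -0.4286, +0.0000, +0.3571, +0.2857]
  T[4,:] = [-0.3333, -0.4167, +0.3333, -0.4167, +0.0000, +0.2500]
  T[5,:] = [+0.1111, -0.5556, -0.4444, -0.2222, +0.3333, +0.0000]
|λ(T)| sorted: 1.1213, 0.7368, 0.5299, 0.5299, 0.3210, 0.1582.
ρ(T) = max|λ| = 1.1213; 1.1213 > 1 ⇒ diverges.

no, ρ = 1.1213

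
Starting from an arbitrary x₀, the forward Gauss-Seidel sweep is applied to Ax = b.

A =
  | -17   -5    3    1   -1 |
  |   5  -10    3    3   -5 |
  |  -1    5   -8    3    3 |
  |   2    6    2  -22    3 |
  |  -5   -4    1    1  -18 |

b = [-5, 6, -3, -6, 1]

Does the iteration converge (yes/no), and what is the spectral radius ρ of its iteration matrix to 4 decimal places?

yes, ρ = 0.3447

Diagonal D = diag(-17, -10, -8, -22, -18); L, U strict lower/upper.
Gauss-Seidel: T = -(D+L)⁻¹U, row 0 first, T[0,1] = -(-5)/(-17) = -0.2941; later rows by forward substitution.
  T[0,:] = [+0.0000  -0.2941  +0.1765  +0.0588  -0.0588]
  T[1,:] = [+0.0000  -0.1471  +0.3882  +0.3294  -0.5294]
  T[2,:] = [+0.0000  -0.0551  +0.2206  +0.5735  +0.0515]
  T[3,:] = [+0.0000  -0.0719  +0.1420  +0.1473  -0.0087]
  T[4,:] = [+0.0000  +0.1073  -0.1152  -0.0495  +0.1364]
|eigenvalues of T|: 0.3447, 0.1993, 0.1993, 0.0916, 0.0000.
ρ(T) = max|λ| = 0.3447; 0.3447 < 1, so it converges for any x₀.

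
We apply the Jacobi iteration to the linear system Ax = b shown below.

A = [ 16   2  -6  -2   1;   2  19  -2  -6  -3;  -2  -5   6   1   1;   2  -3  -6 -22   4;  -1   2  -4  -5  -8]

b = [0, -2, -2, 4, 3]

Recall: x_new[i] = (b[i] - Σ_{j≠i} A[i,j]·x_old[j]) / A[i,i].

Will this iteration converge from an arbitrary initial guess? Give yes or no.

Split A = D + L + U, D = diag(16, 19, 6, -22, -8).
Jacobi: T = -D⁻¹(L+U), T[1,2] = -(-2)/(19) = +0.1053; T[1,1] = 0.
  T[0,:] = [+0.0000  -0.1250  +0.3750  +0.1250  -0.0625]
  T[1,:] = [-0.1053  +0.0000  +0.1053  +0.3158  +0.1579]
  T[2,:] = [+0.3333  +0.8333  +0.0000  -0.1667  -0.1667]
  T[3,:] = [+0.0909  -0.1364  -0.2727  +0.0000  +0.1818]
  T[4,:] = [-0.1250  +0.2500  -0.5000  -0.6250  +0.0000]
|eigenvalues of T|: 0.7347, 0.3966, 0.3966, 0.2232, 0.2232.
ρ = 0.7347; 0.7347 < 1, so it converges for any x₀.

yes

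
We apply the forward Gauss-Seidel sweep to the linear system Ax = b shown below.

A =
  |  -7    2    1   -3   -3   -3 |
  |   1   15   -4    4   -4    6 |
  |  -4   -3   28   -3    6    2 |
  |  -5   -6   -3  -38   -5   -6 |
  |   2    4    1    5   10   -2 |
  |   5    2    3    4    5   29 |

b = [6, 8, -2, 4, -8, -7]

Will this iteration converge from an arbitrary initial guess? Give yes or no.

yes

A = D + L + U where D = diag(-7, 15, 28, -38, 10, 29).
Gauss-Seidel: T = -(D+L)⁻¹U, row 0 first, T[0,2] = -(1)/(-7) = +0.1429; later rows by forward substitution.
  T[0,:] = [+0.0000  +0.2857  +0.1429  -0.4286  -0.4286  -0.4286]
  T[1,:] = [+0.0000  -0.0190  +0.2571  -0.2381  +0.2952  -0.3714]
  T[2,:] = [+0.0000  +0.0388  +0.0480  +0.0204  -0.2439  -0.1724]
  T[3,:] = [+0.0000  -0.0376  -0.0632  +0.0924  -0.1026  -0.0292]
  T[4,:] = [+0.0000  -0.0346  -0.1046  +0.1327  +0.0433  +0.4662]
  T[5,:] = [+0.0000  -0.0408  -0.0206  +0.0526  +0.0854  +0.0410]
eigenvalue magnitudes: 0.3361, 0.2513, 0.1255, 0.1255, 0.0278, 0.0000.
spectral radius ρ = 0.3361; 0.3361 < 1 ⇒ converges.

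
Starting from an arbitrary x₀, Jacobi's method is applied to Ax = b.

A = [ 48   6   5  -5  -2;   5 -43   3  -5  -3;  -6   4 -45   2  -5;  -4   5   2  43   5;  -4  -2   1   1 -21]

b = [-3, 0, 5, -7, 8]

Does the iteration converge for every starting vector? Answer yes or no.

Diagonal D = diag(48, -43, -45, 43, -21); L, U strict lower/upper.
Jacobi: T = -D⁻¹(L+U), T[3,1] = -(5)/(43) = -0.1163; T[3,3] = 0.
  T[0,:] = [+0.0000 -0.1250 -0.1042 +0.1042 +0.0417]
  T[1,:] = [+0.1163 +0.0000 +0.0698 -0.1163 -0.0698]
  T[2,:] = [-0.1333 +0.0889 +0.0000 +0.0444 -0.1111]
  T[3,:] = [+0.0930 -0.1163 -0.0465 +0.0000 -0.1163]
  T[4,:] = [-0.1905 -0.0952 +0.0476 +0.0476 +0.0000]
|λ(T)| sorted: 0.1790, 0.0923, 0.0923, 0.0880, 0.0115.
ρ(T) = max|λ| = 0.1790; 0.1790 < 1, so it converges for any x₀.

yes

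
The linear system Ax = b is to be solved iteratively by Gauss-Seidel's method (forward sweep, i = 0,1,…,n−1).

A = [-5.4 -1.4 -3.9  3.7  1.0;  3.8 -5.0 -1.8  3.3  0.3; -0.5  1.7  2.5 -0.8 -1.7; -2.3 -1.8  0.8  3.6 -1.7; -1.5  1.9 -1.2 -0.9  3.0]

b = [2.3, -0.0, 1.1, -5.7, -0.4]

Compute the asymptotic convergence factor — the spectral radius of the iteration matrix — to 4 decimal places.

Let D = diag(-5.4, -5, 2.5, 3.6, 3); L, U the strict triangles.
T_GS = -(D+L)⁻¹U: row 0 first, T[0,3] = -(3.7)/(-5.4) = +0.6852; later rows by forward substitution.
  T[0,:] = [+0.0000 -0.2593 -0.7222 +0.6852 +0.1852]
  T[1,:] = [+0.0000 -0.1970 -0.9089 +1.1807 +0.2007]
  T[2,:] = [+0.0000 +0.0821 +0.4736 -0.3459 +0.5805]
  T[3,:] = [+0.0000 -0.2824 -1.0211 +1.1050 +0.5619]
  T[4,:] = [+0.0000 -0.0567 +0.0976 -0.2121 +0.3662]
eigenvalue magnitudes: 1.2074, 0.4586, 0.4586, 0.0278, 0.0000.
ρ = 1.2074; 1.2074 > 1: divergent.

1.2074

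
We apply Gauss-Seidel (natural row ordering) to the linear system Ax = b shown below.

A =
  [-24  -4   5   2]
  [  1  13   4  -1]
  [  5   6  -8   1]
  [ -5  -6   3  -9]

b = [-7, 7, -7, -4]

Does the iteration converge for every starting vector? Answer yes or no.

yes

Write A = D+L+U with D = diag(-24, 13, -8, -9).
GS T = -(D+L)⁻¹U: row 0 first, T[0,1] = -(-4)/(-24) = -0.1667; later rows by forward substitution.
  T[0,:] = [+0.0000 -0.1667 +0.2083 +0.0833]
  T[1,:] = [+0.0000 +0.0128 -0.3237 +0.0705]
  T[2,:] = [+0.0000 -0.0946 -0.1126 +0.2300]
  T[3,:] = [+0.0000 +0.0525 +0.0625 -0.0166]
eigenvalue magnitudes: 0.3099, 0.1072, 0.1072, 0.0000.
spectral radius ρ = 0.3099; 0.3099 < 1, so it converges for any x₀.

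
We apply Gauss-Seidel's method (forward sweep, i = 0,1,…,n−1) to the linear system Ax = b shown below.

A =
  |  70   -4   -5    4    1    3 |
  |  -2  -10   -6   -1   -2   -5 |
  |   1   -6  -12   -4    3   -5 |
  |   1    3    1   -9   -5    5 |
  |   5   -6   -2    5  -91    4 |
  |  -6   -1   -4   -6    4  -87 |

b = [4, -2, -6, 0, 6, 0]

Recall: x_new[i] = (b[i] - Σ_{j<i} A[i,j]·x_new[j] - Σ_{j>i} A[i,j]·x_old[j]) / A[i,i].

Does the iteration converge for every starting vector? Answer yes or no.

Let D = diag(70, -10, -12, -9, -91, -87); L, U the strict triangles.
Gauss-Seidel: T = -(D+L)⁻¹U, row 0 first, T[0,3] = -(4)/(70) = -0.0571; later rows by forward substitution.
  T[0,:] = [+0.0000, +0.0571, +0.0714, -0.0571, -0.0143, -0.0429]
  T[1,:] = [+0.0000, -0.0114, -0.6143, -0.0886, -0.1971, -0.4914]
  T[2,:] = [+0.0000, +0.0105, +0.3131, -0.2938, +0.3474, -0.1745]
  T[3,:] = [+0.0000, +0.0037, -0.1620, -0.0685, -0.5843, +0.3676]
  T[4,:] = [+0.0000, +0.0039, +0.0286, +0.0054, -0.0275, +0.0980]
  T[5,:] = [+0.0000, -0.0044, +0.0002, +0.0234, +0.0263, -0.0042]
eigenvalue magnitudes: 0.4308, 0.1682, 0.1682, 0.0397, 0.0397, 0.0000.
spectral radius ρ = 0.4308; 0.4308 < 1, so it converges for any x₀.

yes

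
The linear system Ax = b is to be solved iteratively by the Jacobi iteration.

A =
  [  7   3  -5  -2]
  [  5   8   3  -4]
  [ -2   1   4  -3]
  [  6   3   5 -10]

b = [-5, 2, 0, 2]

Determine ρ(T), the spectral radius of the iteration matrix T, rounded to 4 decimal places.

Split A = D + L + U, D = diag(7, 8, 4, -10).
Jacobi T = -D⁻¹(L+U): T[2,3] = -(-3)/(4) = +0.7500; T[2,2] = 0.
  T[0,:] = [+0.0000 -0.4286 +0.7143 +0.2857]
  T[1,:] = [-0.6250 +0.0000 -0.3750 +0.5000]
  T[2,:] = [+0.5000 -0.2500 +0.0000 +0.7500]
  T[3,:] = [+0.6000 +0.3000 +0.5000 +0.0000]
|λ(T)| sorted: 1.1913, 0.7958, 0.7958, 0.3964.
ρ = 1.1913; 1.1913 > 1 ⇒ diverges.

1.1913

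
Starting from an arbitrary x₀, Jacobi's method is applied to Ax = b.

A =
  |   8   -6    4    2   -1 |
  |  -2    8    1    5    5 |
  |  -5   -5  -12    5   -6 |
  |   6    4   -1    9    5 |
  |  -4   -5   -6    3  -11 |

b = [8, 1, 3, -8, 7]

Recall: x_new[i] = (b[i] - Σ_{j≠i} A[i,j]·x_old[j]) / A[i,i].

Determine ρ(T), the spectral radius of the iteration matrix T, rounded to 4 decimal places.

1.1917

Split A = D + L + U, D = diag(8, 8, -12, 9, -11).
T_J = -D⁻¹(L+U): T[2,3] = -(5)/(-12) = +0.4167; T[2,2] = 0.
  T[0,:] = [+0.0000, +0.7500, -0.5000, -0.2500, +0.1250]
  T[1,:] = [+0.2500, +0.0000, -0.1250, -0.6250, -0.6250]
  T[2,:] = [-0.4167, -0.4167, +0.0000, +0.4167, -0.5000]
  T[3,:] = [-0.6667, -0.4444, +0.1111, +0.0000, -0.5556]
  T[4,:] = [-0.3636, -0.4545, -0.5455, +0.2727, +0.0000]
|roots of det(T-λI)|: 1.1917, 0.6341, 0.6341, 0.6147, 0.5590.
spectral radius ρ = 1.1917; 1.1917 > 1, so it fails to converge.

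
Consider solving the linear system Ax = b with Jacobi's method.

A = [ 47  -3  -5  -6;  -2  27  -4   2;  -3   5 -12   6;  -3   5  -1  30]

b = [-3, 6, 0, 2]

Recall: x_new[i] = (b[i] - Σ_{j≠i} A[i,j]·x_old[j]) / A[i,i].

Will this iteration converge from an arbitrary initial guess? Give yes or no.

Diagonal D = diag(47, 27, -12, 30); L, U strict lower/upper.
Jacobi T = -D⁻¹(L+U): T[0,3] = -(-6)/(47) = +0.1277; T[0,0] = 0.
  T[0,:] = [+0.0000  +0.0638  +0.1064  +0.1277]
  T[1,:] = [+0.0741  +0.0000  +0.1481  -0.0741]
  T[2,:] = [-0.2500  +0.4167  +0.0000  +0.5000]
  T[3,:] = [+0.1000  -0.1667  +0.0333  +0.0000]
|roots of det(T-λI)|: 0.3339, 0.1810, 0.1810, 0.0084.
ρ = 0.3339; 0.3339 < 1, so it converges for any x₀.

yes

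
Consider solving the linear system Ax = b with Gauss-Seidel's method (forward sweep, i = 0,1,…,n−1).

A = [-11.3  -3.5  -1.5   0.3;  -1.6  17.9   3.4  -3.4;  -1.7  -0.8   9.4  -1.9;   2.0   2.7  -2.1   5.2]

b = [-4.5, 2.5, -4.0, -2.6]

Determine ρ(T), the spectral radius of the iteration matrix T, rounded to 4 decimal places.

Let D = diag(-11.3, 17.9, 9.4, 5.2); L, U the strict triangles.
GS T = -(D+L)⁻¹U: row 0 first, T[0,1] = -(-3.5)/(-11.3) = -0.3097; later rows by forward substitution.
  T[0,:] = [+0.0000  -0.3097  -0.1327  +0.0265]
  T[1,:] = [+0.0000  -0.0277  -0.2018  +0.1923]
  T[2,:] = [+0.0000  -0.0584  -0.0412  +0.2233]
  T[3,:] = [+0.0000  +0.1099  +0.1392  -0.0199]
|roots of det(T-λI)|: 0.3230, 0.1190, 0.1190, 0.0000.
spectral radius ρ = 0.3230; 0.3230 < 1, so it converges for any x₀.

0.3230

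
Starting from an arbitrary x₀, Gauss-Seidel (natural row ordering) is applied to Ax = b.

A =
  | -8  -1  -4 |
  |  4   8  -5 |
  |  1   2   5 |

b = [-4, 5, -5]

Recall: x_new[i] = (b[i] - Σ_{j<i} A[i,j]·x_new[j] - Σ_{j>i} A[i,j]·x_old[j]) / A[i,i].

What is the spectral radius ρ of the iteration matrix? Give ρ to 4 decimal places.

0.2500

Let D = diag(-8, 8, 5); L, U the strict triangles.
GS T = -(D+L)⁻¹U: row 0 first, T[0,2] = -(-4)/(-8) = -0.5000; later rows by forward substitution.
  T[0,:] = [+0.0000 -0.1250 -0.5000]
  T[1,:] = [+0.0000 +0.0625 +0.8750]
  T[2,:] = [+0.0000 +0.0000 -0.2500]
eigenvalue magnitudes: 0.2500, 0.0625, 0.0000.
ρ = 0.2500; 0.2500 < 1: convergent.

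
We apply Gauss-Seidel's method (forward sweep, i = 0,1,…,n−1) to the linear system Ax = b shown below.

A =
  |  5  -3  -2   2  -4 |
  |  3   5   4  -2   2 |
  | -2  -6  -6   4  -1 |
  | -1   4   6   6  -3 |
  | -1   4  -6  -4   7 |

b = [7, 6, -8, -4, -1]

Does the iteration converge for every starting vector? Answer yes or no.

A = D + L + U where D = diag(5, 5, -6, 6, 7).
Gauss-Seidel: T = -(D+L)⁻¹U, row 0 first, T[0,2] = -(-2)/(5) = +0.4000; later rows by forward substitution.
  T[0,:] = [+0.0000  +0.6000  +0.4000  -0.4000  +0.8000]
  T[1,:] = [+0.0000  -0.3600  -1.0400  +0.6400  -0.8800]
  T[2,:] = [+0.0000  +0.1600  +0.9067  +0.1600  +0.4467]
  T[3,:] = [+0.0000  +0.1800  -0.1467  -0.6533  +0.7733]
  T[4,:] = [+0.0000  +0.5314  +1.3448  -0.6590  +1.4419]
eigenvalue magnitudes: 1.6444, 0.3969, 0.3969, 0.0882, 0.0000.
ρ = 1.6444; 1.6444 > 1 ⇒ diverges.

no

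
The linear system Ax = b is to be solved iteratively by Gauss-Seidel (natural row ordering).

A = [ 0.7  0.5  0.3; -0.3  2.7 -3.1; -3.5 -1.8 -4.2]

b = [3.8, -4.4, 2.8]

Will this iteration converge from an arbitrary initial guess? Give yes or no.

yes

A = D + L + U where D = diag(0.7, 2.7, -4.2).
Gauss-Seidel: T = -(D+L)⁻¹U, row 0 first, T[0,1] = -(0.5)/(0.7) = -0.7143; later rows by forward substitution.
  T[0,:] = [+0.0000  -0.7143  -0.4286]
  T[1,:] = [+0.0000  -0.0794  +1.1005]
  T[2,:] = [+0.0000  +0.6293  -0.1145]
eigenvalue magnitudes: 0.9293, 0.7354, 0.0000.
spectral radius ρ = 0.9293; 0.9293 < 1, so it converges for any x₀.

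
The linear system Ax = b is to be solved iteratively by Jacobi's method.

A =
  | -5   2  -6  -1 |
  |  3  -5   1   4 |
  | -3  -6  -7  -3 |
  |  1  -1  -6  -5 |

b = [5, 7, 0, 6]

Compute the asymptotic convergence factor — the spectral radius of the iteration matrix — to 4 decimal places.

Let D = diag(-5, -5, -7, -5); L, U the strict triangles.
Jacobi: T = -D⁻¹(L+U), T[0,1] = -(2)/(-5) = +0.4000; T[0,0] = 0.
  T[0,:] = [+0.0000, +0.4000, -1.2000, -0.2000]
  T[1,:] = [+0.6000, +0.0000, +0.2000, +0.8000]
  T[2,:] = [-0.4286, -0.8571, +0.0000, -0.4286]
  T[3,:] = [+0.2000, -0.2000, -1.2000, +0.0000]
|eigenvalues of T|: 1.4165, 1.0147, 1.0147, 0.0588.
spectral radius ρ = 1.4165; 1.4165 > 1 ⇒ diverges.

1.4165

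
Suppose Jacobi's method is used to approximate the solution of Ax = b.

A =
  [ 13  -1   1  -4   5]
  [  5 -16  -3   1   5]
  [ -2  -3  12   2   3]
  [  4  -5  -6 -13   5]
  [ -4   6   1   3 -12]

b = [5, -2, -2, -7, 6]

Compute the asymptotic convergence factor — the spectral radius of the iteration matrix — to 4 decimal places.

0.8410

Write A = D+L+U with D = diag(13, -16, 12, -13, -12).
T_J = -D⁻¹(L+U): T[1,3] = -(1)/(-16) = +0.0625; T[1,1] = 0.
  T[0,:] = [+0.0000 +0.0769 -0.0769 +0.3077 -0.3846]
  T[1,:] = [+0.3125 +0.0000 -0.1875 +0.0625 +0.3125]
  T[2,:] = [+0.1667 +0.2500 +0.0000 -0.1667 -0.2500]
  T[3,:] = [+0.3077 -0.3846 -0.4615 +0.0000 +0.3846]
  T[4,:] = [-0.3333 +0.5000 +0.0833 +0.2500 +0.0000]
|eigenvalues of T|: 0.8410, 0.5076, 0.4084, 0.4084, 0.1914.
ρ(T) = max|λ| = 0.8410; 0.8410 < 1: convergent.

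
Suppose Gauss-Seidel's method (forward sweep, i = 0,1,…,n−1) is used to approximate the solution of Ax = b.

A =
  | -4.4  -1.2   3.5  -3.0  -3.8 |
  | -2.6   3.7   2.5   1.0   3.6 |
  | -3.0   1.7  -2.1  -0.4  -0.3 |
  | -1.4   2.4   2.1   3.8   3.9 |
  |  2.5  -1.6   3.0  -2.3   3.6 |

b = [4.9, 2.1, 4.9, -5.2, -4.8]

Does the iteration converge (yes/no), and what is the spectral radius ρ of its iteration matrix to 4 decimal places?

Split A = D + L + U, D = diag(-4.4, 3.7, -2.1, 3.8, 3.6).
Gauss-Seidel: T = -(D+L)⁻¹U, row 0 first, T[0,2] = -(3.5)/(-4.4) = +0.7955; later rows by forward substitution.
  T[0,:] = [+0.0000  -0.2727  +0.7955  -0.6818  -0.8636]
  T[1,:] = [+0.0000  -0.1916  -0.1167  -0.7494  -1.5799]
  T[2,:] = [+0.0000  +0.2345  -1.2308  +0.1769  -0.1880]
  T[3,:] = [+0.0000  -0.1090  +1.0470  +0.1243  -0.2428]
  T[4,:] = [+0.0000  -0.1608  +1.0903  +0.0724  -0.1008]
eigenvalue magnitudes: 1.5444, 0.4086, 0.4086, 0.0970, 0.0000.
spectral radius ρ = 1.5444; 1.5444 > 1 ⇒ diverges.

no, ρ = 1.5444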